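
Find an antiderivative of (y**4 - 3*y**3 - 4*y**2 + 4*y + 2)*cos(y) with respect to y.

y**4*sin(y) - 3*y**3*sin(y) + 4*y**3*cos(y) - 16*y**2*sin(y) - 9*y**2*cos(y) + 22*y*sin(y) - 32*y*cos(y) + 34*sin(y) + 22*cos(y) + C

Use integration by parts with u = y**4 - 3*y**3 - 4*y**2 + 4*y + 2, dv = cos(y) dy, so v = sin(y).
Apply parts 4 times (tabular method): alternate signs, differentiate u down to 0, integrate dv up.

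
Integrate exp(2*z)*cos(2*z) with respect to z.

exp(2*z)*sin(2*z)/4 + exp(2*z)*cos(2*z)/4 + C

Let I denote the integral. Integrate by parts with u = cos(2*z), dv = exp(2*z) dz, so v = exp(2*z)/2: I = exp(2*z)*cos(2*z)/2 + ∫ exp(2*z)*sin(2*z) dz.
Apply parts again with u = sin(2*z), dv = exp(2*z) dz: ∫ exp(2*z)*sin(2*z) dz = exp(2*z)*sin(2*z)/2 − I. Substituting back brings back I: I = exp(2*z)*sin(2*z)/2 + exp(2*z)*cos(2*z)/2 − I.
Solving for I: (1 + 1)·I equals the remaining terms, so I = (1/2)·(exp(2*z)*sin(2*z)/2 + exp(2*z)*cos(2*z)/2).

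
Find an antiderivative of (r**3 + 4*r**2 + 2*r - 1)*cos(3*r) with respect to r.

r**3*sin(3*r)/3 + 4*r**2*sin(3*r)/3 + r**2*cos(3*r)/3 + 4*r*sin(3*r)/9 + 8*r*cos(3*r)/9 - 17*sin(3*r)/27 + 4*cos(3*r)/27 + C

Use integration by parts with u = r**3 + 4*r**2 + 2*r - 1, dv = cos(3*r) dr, so v = sin(3*r)/3.
Apply parts 3 times (tabular method): alternate signs, differentiate u down to 0, integrate dv up.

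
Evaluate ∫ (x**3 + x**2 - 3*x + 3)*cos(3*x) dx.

Use integration by parts with u = x**3 + x**2 - 3*x + 3, dv = cos(3*x) dx, so v = sin(3*x)/3.
Apply parts 3 times (tabular method): alternate signs, differentiate u down to 0, integrate dv up.

x**3*sin(3*x)/3 + x**2*sin(3*x)/3 + x**2*cos(3*x)/3 - 11*x*sin(3*x)/9 + 2*x*cos(3*x)/9 + 25*sin(3*x)/27 - 11*cos(3*x)/27 + C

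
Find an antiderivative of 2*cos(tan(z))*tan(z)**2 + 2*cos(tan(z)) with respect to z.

2*sin(tan(z)) + C

Let u = tan(z), so du = (tan(z)**2 + 1) dz.
Rewriting, the integral becomes 2·∫ cos(u) du = 2·sin(u).
Substituting back, u = tan(z).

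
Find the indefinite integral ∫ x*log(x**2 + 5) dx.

Let u = x**2 + 5, so du = (2*x) dx.
The integral becomes (1/2)·∫ log(u) du; integrate by parts with u′=log(u), dv′=du.

x**2*log(x**2 + 5)/2 - x**2/2 + 5*log(x**2 + 5)/2 + C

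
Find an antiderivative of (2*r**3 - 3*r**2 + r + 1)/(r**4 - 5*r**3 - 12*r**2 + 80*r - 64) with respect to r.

Factor the denominator: (r - 4)**2*(r - 1)*(r + 4).
Partial-fraction decomposition: 179/(320*(r + 4)) + 1/(45*(r - 1)) + 817/(576*(r - 4)) + 85/(24*(r - 4)**2).
Integrate each term; A/(r−a) gives A·log|r−a|; A/(r−a)² gives −A/(r−a).

817*log(r - 4)/576 + log(r - 1)/45 + 179*log(r + 4)/320 - 85/(24*r - 96) + C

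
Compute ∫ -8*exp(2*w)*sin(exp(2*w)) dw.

4*cos(exp(2*w)) + C

Let u = exp(2*w), so du = (2*exp(2*w)) dw.
Rewriting, the integral becomes -4·∫ sin(u) du = -4·-cos(u).
Substituting back, u = exp(2*w).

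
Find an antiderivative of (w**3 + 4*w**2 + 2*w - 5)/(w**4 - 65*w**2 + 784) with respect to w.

274*log(w - 7)/231 - 131*log(w - 4)/264 - 13*log(w + 4)/264 + 83*log(w + 7)/231 + C

Factor the denominator: (w - 7)*(w - 4)*(w + 4)*(w + 7).
Partial-fraction decomposition: 83/(231*(w + 7)) - 13/(264*(w + 4)) - 131/(264*(w - 4)) + 274/(231*(w - 7)).
Integrate each term: A/(w−a) contributes A·log|w−a|.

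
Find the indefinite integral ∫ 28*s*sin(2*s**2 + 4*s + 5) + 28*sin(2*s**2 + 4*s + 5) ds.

-7*cos(2*s**2 + 4*s + 5) + C

Let u = 2*s**2 + 4*s + 5, so du = (4*s + 4) ds.
Rewriting, the integral becomes 7·∫ sin(u) du = 7·-cos(u).
Substituting back, u = 2*s**2 + 4*s + 5.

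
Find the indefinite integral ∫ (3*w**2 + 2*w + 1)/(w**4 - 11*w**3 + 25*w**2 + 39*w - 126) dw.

9*log(w - 7)/8 - 217*log(w - 3)/200 - log(w + 2)/25 + 17/(10*w - 30) + C

Factor the denominator: (w - 7)*(w - 3)**2*(w + 2).
Partial-fraction decomposition: -1/(25*(w + 2)) - 217/(200*(w - 3)) - 17/(10*(w - 3)**2) + 9/(8*(w - 7)).
Integrate each term; A/(w−a) gives A·log|w−a|; A/(w−a)² gives −A/(w−a).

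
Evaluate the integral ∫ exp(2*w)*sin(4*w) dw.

Let I denote the integral. Integrate by parts with u = sin(4*w), dv = exp(2*w) dw, so v = exp(2*w)/2: I = exp(2*w)*sin(4*w)/2 − 2·∫ exp(2*w)*cos(4*w) dw.
Apply parts again with u = cos(4*w), dv = exp(2*w) dw: ∫ exp(2*w)*cos(4*w) dw = exp(2*w)*cos(4*w)/2 + 2·I. Substituting back brings back I: I = exp(2*w)*sin(4*w)/2 - exp(2*w)*cos(4*w) − 4·I.
Solving for I: (1 + 4)·I equals the remaining terms, so I = (1/5)·(exp(2*w)*sin(4*w)/2 - exp(2*w)*cos(4*w)).

exp(2*w)*sin(4*w)/10 - exp(2*w)*cos(4*w)/5 + C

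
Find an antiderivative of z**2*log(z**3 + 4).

Let u = z**3 + 4, so du = (3*z**2) dz.
The integral becomes (1/3)·∫ log(u) du; integrate by parts with u′=log(u), dv′=du.

z**3*log(z**3 + 4)/3 - z**3/3 + 4*log(z**3 + 4)/3 + C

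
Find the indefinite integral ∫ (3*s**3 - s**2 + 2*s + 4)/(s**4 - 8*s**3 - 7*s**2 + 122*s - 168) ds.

499*log(s - 7)/110 - 41*log(s - 3)/14 + 14*log(s - 2)/15 + 106*log(s + 4)/231 + C

Factor the denominator: (s - 7)*(s - 3)*(s - 2)*(s + 4).
Partial-fraction decomposition: 106/(231*(s + 4)) + 14/(15*(s - 2)) - 41/(14*(s - 3)) + 499/(110*(s - 7)).
Integrate each term: A/(s−a) contributes A·log|s−a|.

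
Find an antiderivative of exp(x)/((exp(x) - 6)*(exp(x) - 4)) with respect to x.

Let u = e^x, du = e^x dx.
The integral becomes ∫ du/((u-4)(u-6)); decompose into partial fractions.

log(exp(x) - 6)/2 - log(exp(x) - 4)/2 + C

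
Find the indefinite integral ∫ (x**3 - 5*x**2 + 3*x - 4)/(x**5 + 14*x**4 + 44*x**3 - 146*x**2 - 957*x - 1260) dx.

-8*log(x - 4)/4851 - 3125*log(x + 3)/1568 + 269*log(x + 5)/72 - 613*log(x + 7)/352 - 85/(56*x + 168) + C

Factor the denominator: (x - 4)*(x + 3)**2*(x + 5)*(x + 7).
Partial-fraction decomposition: -613/(352*(x + 7)) + 269/(72*(x + 5)) - 3125/(1568*(x + 3)) + 85/(56*(x + 3)**2) - 8/(4851*(x - 4)).
Integrate each term; A/(x−a) gives A·log|x−a|; A/(x−a)² gives −A/(x−a).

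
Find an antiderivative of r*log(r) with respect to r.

Use integration by parts with u = log(r), dv = r dr.
Then du = 1/r dr and v = r**2/2.

r**2*log(r)/2 - r**2/4 + C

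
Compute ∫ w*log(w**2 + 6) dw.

w**2*log(w**2 + 6)/2 - w**2/2 + 3*log(w**2 + 6) + C

Let u = w**2 + 6, so du = (2*w) dw.
The integral becomes (1/2)·∫ log(u) du; integrate by parts with u′=log(u), dv′=du.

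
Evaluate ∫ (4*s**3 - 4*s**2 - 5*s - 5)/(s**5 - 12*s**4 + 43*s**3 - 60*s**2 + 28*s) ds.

Factor the denominator: s*(s - 7)*(s - 2)**2*(s - 1).
Partial-fraction decomposition: 5/(3*(s - 1)) - 257/(100*(s - 2)) - 1/(10*(s - 2)**2) + 568/(525*(s - 7)) - 5/(28*s).
Integrate each term; A/(s−a) gives A·log|s−a|; A/(s−a)² gives −A/(s−a).

-5*log(s)/28 + 568*log(s - 7)/525 - 257*log(s - 2)/100 + 5*log(s - 1)/3 + 1/(10*s - 20) + C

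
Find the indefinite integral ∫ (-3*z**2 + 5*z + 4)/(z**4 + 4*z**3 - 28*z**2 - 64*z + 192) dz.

Factor the denominator: (z - 4)*(z - 2)*(z + 4)*(z + 6).
Partial-fraction decomposition: 67/(80*(z + 6)) - 2/(3*(z + 4)) - 1/(48*(z - 2)) - 3/(20*(z - 4)).
Integrate each term: A/(z−a) contributes A·log|z−a|.

-3*log(z - 4)/20 - log(z - 2)/48 - 2*log(z + 4)/3 + 67*log(z + 6)/80 + C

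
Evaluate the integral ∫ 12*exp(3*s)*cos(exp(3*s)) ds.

Let u = exp(3*s), so du = (3*exp(3*s)) ds.
Rewriting, the integral becomes 4·∫ cos(u) du = 4·sin(u).
Substituting back, u = exp(3*s).

4*sin(exp(3*s)) + C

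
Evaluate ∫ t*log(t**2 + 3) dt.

t**2*log(t**2 + 3)/2 - t**2/2 + 3*log(t**2 + 3)/2 + C

Let u = t**2 + 3, so du = (2*t) dt.
The integral becomes (1/2)·∫ log(u) du; integrate by parts with u′=log(u), dv′=du.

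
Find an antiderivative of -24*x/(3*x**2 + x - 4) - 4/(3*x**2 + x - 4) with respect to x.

Let u = 3*x**2 + x - 4, so du = (6*x + 1) dx.
Rewriting, the integral becomes -4·∫ 1/u du = -4·log(u).
Substituting back, u = 3*x**2 + x - 4.

-4*log(3*x**2 + x - 4) + C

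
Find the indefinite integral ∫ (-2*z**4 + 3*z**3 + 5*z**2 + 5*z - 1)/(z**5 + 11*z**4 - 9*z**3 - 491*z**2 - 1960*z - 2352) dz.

-1747*log(z - 7)/8470 + 107*log(z + 3)/20 + 1456*log(z + 4)/363 - 937*log(z + 7)/84 + 215/(11*z + 44) + C

Factor the denominator: (z - 7)*(z + 3)*(z + 4)**2*(z + 7).
Partial-fraction decomposition: -937/(84*(z + 7)) + 1456/(363*(z + 4)) - 215/(11*(z + 4)**2) + 107/(20*(z + 3)) - 1747/(8470*(z - 7)).
Integrate each term; A/(z−a) gives A·log|z−a|; A/(z−a)² gives −A/(z−a).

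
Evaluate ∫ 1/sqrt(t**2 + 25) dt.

Substitute t = 5·tan(θ), so dt = 5·sec(θ)^2 dθ and the radical becomes sqrt(t**2 + 25) = 5·sec(θ) by the Pythagorean identity.
Integrate the resulting trig expression in θ, then back-substitute tan(θ) = t/5, sec(θ) = sqrt(t**2 + 25)/5 (absorbing any constant into C).

log(t + sqrt(t**2 + 25)) + C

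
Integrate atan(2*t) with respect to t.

Use integration by parts with u = arctan(2*t), dv = dt.
Then du = 2/(4*t**2 + 1) dt.

t*atan(2*t) - log(4*t**2 + 1)/4 + C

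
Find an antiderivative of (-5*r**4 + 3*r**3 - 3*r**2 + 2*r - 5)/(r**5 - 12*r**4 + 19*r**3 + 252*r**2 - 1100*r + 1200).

Factor the denominator: (r - 6)*(r - 5)*(r - 4)*(r - 2)*(r + 5).
Partial-fraction decomposition: -359/(693*(r + 5)) + 23/(56*(r - 2)) - 1133/(36*(r - 4)) + 94/(r - 5) - 5933/(88*(r - 6)).
Integrate each term: A/(r−a) contributes A·log|r−a|.

-5933*log(r - 6)/88 + 94*log(r - 5) - 1133*log(r - 4)/36 + 23*log(r - 2)/56 - 359*log(r + 5)/693 + C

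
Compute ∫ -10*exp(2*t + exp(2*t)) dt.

-5*exp(exp(2*t)) + C

Let u = exp(2*t), so du = (2*exp(2*t)) dt.
Rewriting, the integral becomes -5·∫ e^u du = -5·e^u.
Substituting back, u = exp(2*t).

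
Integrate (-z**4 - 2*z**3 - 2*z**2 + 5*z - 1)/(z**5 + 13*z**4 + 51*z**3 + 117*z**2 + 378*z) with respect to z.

-log(z)/378 + 967*log(z + 6)/270 - 1849*log(z + 7)/406 - 193*log(z**2 + 9)/15660 + 1591*atan(z/3)/7830 + C

Factor the denominator: z*(z + 6)*(z + 7)*(z**2 + 9).
Partial-fraction decomposition: -(193*z - 4773)/(7830*(z**2 + 9)) - 1849/(406*(z + 7)) + 967/(270*(z + 6)) - 1/(378*z).
Integrate each term; A/(z−a) gives A·log|z−a|; the (Bz+D)/(z²+p²) term gives a log and an atan.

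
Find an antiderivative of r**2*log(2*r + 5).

Use integration by parts with u = log(2*r + 5), dv = r**2 dr.
Then du = 2/(2*r + 5) dr and v = r**3/3.

r**3*log(2*r + 5)/3 - r**3/9 + 5*r**2/12 - 25*r/12 + 125*log(2*r + 5)/24 + C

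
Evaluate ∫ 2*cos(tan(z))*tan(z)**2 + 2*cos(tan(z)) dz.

2*sin(tan(z)) + C

Let u = tan(z), so du = (tan(z)**2 + 1) dz.
Rewriting, the integral becomes 2·∫ cos(u) du = 2·sin(u).
Substituting back, u = tan(z).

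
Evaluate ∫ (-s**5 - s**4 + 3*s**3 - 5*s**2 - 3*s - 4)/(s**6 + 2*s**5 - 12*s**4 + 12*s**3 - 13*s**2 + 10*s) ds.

-2*log(s)/5 - 27*log(s - 2)/35 + 11*log(s - 1)/12 - 2011*log(s + 5)/5460 - 49*log(s**2 + 1)/260 - 14*atan(s)/65 + C

Factor the denominator: s*(s - 2)*(s - 1)*(s + 5)*(s**2 + 1).
Partial-fraction decomposition: -7*(7*s + 4)/(130*(s**2 + 1)) - 2011/(5460*(s + 5)) + 11/(12*(s - 1)) - 27/(35*(s - 2)) - 2/(5*s).
Integrate each term; A/(s−a) gives A·log|s−a|; the (Bs+D)/(s²+p²) term gives a log and an atan.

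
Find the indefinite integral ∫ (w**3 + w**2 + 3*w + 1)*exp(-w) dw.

(-w**3 - 4*w**2 - 11*w - 12)*exp(-w) + C

Use integration by parts with u = w**3 + w**2 + 3*w + 1, dv = exp(-w) dw, so v = -exp(-w).
Apply parts 3 times (tabular method): alternate signs, differentiate u down to 0, integrate dv up.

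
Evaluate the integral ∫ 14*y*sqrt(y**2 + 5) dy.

14*(y**2 + 5)**(3/2)/3 + C

Let u = y**2 + 5, so du = (2*y) dy.
Rewriting, the integral becomes 7·∫ √u du = 7·(2/3)u^(3/2).
Substituting back, u = y**2 + 5.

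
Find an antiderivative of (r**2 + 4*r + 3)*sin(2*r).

Use integration by parts with u = r**2 + 4*r + 3, dv = sin(2*r) dr, so v = -cos(2*r)/2.
Apply parts 2 times (tabular method): alternate signs, differentiate u down to 0, integrate dv up.

-r**2*cos(2*r)/2 + r*sin(2*r)/2 - 2*r*cos(2*r) + sin(2*r) - 5*cos(2*r)/4 + C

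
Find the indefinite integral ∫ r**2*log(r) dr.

r**3*log(r)/3 - r**3/9 + C

Use integration by parts with u = log(r), dv = r**2 dr.
Then du = 1/r dr and v = r**3/3.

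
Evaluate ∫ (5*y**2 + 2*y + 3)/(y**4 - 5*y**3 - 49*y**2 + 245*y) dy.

3*log(y)/245 + 131*log(y - 7)/98 - 23*log(y - 5)/20 - 39*log(y + 7)/196 + C

Factor the denominator: y*(y - 7)*(y - 5)*(y + 7).
Partial-fraction decomposition: -39/(196*(y + 7)) - 23/(20*(y - 5)) + 131/(98*(y - 7)) + 3/(245*y).
Integrate each term: A/(y−a) contributes A·log|y−a|.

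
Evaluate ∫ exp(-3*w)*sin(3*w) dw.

-exp(-3*w)*sin(3*w)/6 - exp(-3*w)*cos(3*w)/6 + C

Let I denote the integral. Integrate by parts with u = sin(3*w), dv = exp(-3*w) dw, so v = -exp(-3*w)/3: I = -exp(-3*w)*sin(3*w)/3 + ∫ exp(-3*w)*cos(3*w) dw.
Apply parts again with u = cos(3*w), dv = exp(-3*w) dw: ∫ exp(-3*w)*cos(3*w) dw = -exp(-3*w)*cos(3*w)/3 − I. Substituting back brings back I: I = -exp(-3*w)*sin(3*w)/3 - exp(-3*w)*cos(3*w)/3 − I.
Solving for I: (1 + 1)·I equals the remaining terms, so I = (1/2)·(-exp(-3*w)*sin(3*w)/3 - exp(-3*w)*cos(3*w)/3).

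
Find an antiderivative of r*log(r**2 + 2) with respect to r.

Let u = r**2 + 2, so du = (2*r) dr.
The integral becomes (1/2)·∫ log(u) du; integrate by parts with u′=log(u), dv′=du.

r**2*log(r**2 + 2)/2 - r**2/2 + log(r**2 + 2) + C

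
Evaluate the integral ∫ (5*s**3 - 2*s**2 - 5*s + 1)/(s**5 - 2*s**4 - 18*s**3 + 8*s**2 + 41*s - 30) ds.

551*log(s - 5)/896 - 19*log(s - 1)/144 + 37*log(s + 2)/63 - 137*log(s + 3)/128 - 1/(48*s - 48) + C

Factor the denominator: (s - 5)*(s - 1)**2*(s + 2)*(s + 3).
Partial-fraction decomposition: -137/(128*(s + 3)) + 37/(63*(s + 2)) - 19/(144*(s - 1)) + 1/(48*(s - 1)**2) + 551/(896*(s - 5)).
Integrate each term; A/(s−a) gives A·log|s−a|; A/(s−a)² gives −A/(s−a).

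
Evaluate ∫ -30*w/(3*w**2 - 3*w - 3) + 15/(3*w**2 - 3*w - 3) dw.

-5*log(3*w**2 - 3*w - 3) + C

Let u = 3*w**2 - 3*w - 3, so du = (6*w - 3) dw.
Rewriting, the integral becomes -5·∫ 1/u du = -5·log(u).
Substituting back, u = 3*w**2 - 3*w - 3.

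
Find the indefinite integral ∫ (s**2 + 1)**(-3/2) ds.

s/sqrt(s**2 + 1) + C

Substitute s = tan(θ), so ds = sec(θ)^2 dθ and the radical becomes sqrt(s**2 + 1) = sec(θ) by the Pythagorean identity.
Integrate the resulting trig expression in θ, then back-substitute tan(θ) = s, sec(θ) = sqrt(s**2 + 1) (absorbing any constant into C).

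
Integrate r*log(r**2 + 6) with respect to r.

r**2*log(r**2 + 6)/2 - r**2/2 + 3*log(r**2 + 6) + C

Let u = r**2 + 6, so du = (2*r) dr.
The integral becomes (1/2)·∫ log(u) du; integrate by parts with u′=log(u), dv′=du.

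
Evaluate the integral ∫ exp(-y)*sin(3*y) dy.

-exp(-y)*sin(3*y)/10 - 3*exp(-y)*cos(3*y)/10 + C

Let I denote the integral. Integrate by parts with u = sin(3*y), dv = exp(-y) dy, so v = -exp(-y): I = -exp(-y)*sin(3*y) + 3·∫ exp(-y)*cos(3*y) dy.
Apply parts again with u = cos(3*y), dv = exp(-y) dy: ∫ exp(-y)*cos(3*y) dy = -exp(-y)*cos(3*y) − 3·I. Substituting back brings back I: I = -exp(-y)*sin(3*y) - 3*exp(-y)*cos(3*y) − 9·I.
Solving for I: (1 + 9)·I equals the remaining terms, so I = (1/10)·(-exp(-y)*sin(3*y) - 3*exp(-y)*cos(3*y)).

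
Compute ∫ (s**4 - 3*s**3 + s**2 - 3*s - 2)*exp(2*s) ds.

Use integration by parts with u = s**4 - 3*s**3 + s**2 - 3*s - 2, dv = exp(2*s) ds, so v = exp(2*s)/2.
Apply parts 4 times (tabular method): alternate signs, differentiate u down to 0, integrate dv up.

(4*s**4 - 20*s**3 + 34*s**2 - 46*s + 15)*exp(2*s)/8 + C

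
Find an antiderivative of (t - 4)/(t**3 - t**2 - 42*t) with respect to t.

Factor the denominator: t*(t - 7)*(t + 6).
Partial-fraction decomposition: -5/(39*(t + 6)) + 3/(91*(t - 7)) + 2/(21*t).
Integrate each term: A/(t−a) contributes A·log|t−a|.

2*log(t)/21 + 3*log(t - 7)/91 - 5*log(t + 6)/39 + C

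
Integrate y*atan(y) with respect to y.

Use integration by parts with u = arctan(y), dv = y dy.
Then du = 1/(y**2 + 1) dy.

y**2*atan(y)/2 - y/2 + atan(y)/2 + C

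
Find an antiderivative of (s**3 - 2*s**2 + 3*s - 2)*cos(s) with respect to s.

s**3*sin(s) - 2*s**2*sin(s) + 3*s**2*cos(s) - 3*s*sin(s) - 4*s*cos(s) + 2*sin(s) - 3*cos(s) + C

Use integration by parts with u = s**3 - 2*s**2 + 3*s - 2, dv = cos(s) ds, so v = sin(s).
Apply parts 3 times (tabular method): alternate signs, differentiate u down to 0, integrate dv up.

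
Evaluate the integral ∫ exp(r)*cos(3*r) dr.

Let I denote the integral. Integrate by parts with u = cos(3*r), dv = exp(r) dr, so v = exp(r): I = exp(r)*cos(3*r) + 3·∫ exp(r)*sin(3*r) dr.
Apply parts again with u = sin(3*r), dv = exp(r) dr: ∫ exp(r)*sin(3*r) dr = exp(r)*sin(3*r) − 3·I. Substituting back brings back I: I = 3*exp(r)*sin(3*r) + exp(r)*cos(3*r) − 9·I.
Solving for I: (1 + 9)·I equals the remaining terms, so I = (1/10)·(3*exp(r)*sin(3*r) + exp(r)*cos(3*r)).

3*exp(r)*sin(3*r)/10 + exp(r)*cos(3*r)/10 + C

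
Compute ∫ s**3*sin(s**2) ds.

Let u = s², du = 2s ds; rewrite as (1/2)∫ u^1·sin(1u) du.
Now integrate by parts 1 time.

-s**2*cos(s**2)/2 + sin(s**2)/2 + C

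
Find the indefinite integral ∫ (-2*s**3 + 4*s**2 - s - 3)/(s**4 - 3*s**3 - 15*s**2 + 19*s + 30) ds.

-79*log(s - 5)/72 - 9*log(s + 3)/8 + log(s**2 - s - 2)/9 + C

Factor the denominator: (s - 5)*(s - 2)*(s + 1)*(s + 3).
Partial-fraction decomposition: -9/(8*(s + 3)) + 1/(9*(s + 1)) + 1/(9*(s - 2)) - 79/(72*(s - 5)).
Integrate each term: A/(s−a) contributes A·log|s−a|.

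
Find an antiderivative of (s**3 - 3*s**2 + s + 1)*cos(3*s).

Use integration by parts with u = s**3 - 3*s**2 + s + 1, dv = cos(3*s) ds, so v = sin(3*s)/3.
Apply parts 3 times (tabular method): alternate signs, differentiate u down to 0, integrate dv up.

s**3*sin(3*s)/3 - s**2*sin(3*s) + s**2*cos(3*s)/3 + s*sin(3*s)/9 - 2*s*cos(3*s)/3 + 5*sin(3*s)/9 + cos(3*s)/27 + C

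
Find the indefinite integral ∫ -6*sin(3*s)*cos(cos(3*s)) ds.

Let u = cos(3*s), so du = (-3*sin(3*s)) ds.
Rewriting, the integral becomes 2·∫ cos(u) du = 2·sin(u).
Substituting back, u = cos(3*s).

2*sin(cos(3*s)) + C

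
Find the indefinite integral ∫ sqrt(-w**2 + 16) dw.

w*sqrt(-w**2 + 16)/2 + 8*asin(w/4) + C

Substitute w = 4·sin(θ), so dw = 4·cos(θ) dθ and the radical becomes sqrt(-w**2 + 16) = 4·cos(θ) by the Pythagorean identity.
Integrate the resulting trig expression in θ, then back-substitute θ = asin(w/4), sin(θ) = w/4, cos(θ) = sqrt(-w**2 + 16)/4 (absorbing any constant into C).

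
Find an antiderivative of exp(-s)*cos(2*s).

Let I denote the integral. Integrate by parts with u = cos(2*s), dv = exp(-s) ds, so v = -exp(-s): I = -exp(-s)*cos(2*s) − 2·∫ exp(-s)*sin(2*s) ds.
Apply parts again with u = sin(2*s), dv = exp(-s) ds: ∫ exp(-s)*sin(2*s) ds = -exp(-s)*sin(2*s) + 2·I. Substituting back brings back I: I = 2*exp(-s)*sin(2*s) - exp(-s)*cos(2*s) − 4·I.
Solving for I: (1 + 4)·I equals the remaining terms, so I = (1/5)·(2*exp(-s)*sin(2*s) - exp(-s)*cos(2*s)).

2*exp(-s)*sin(2*s)/5 - exp(-s)*cos(2*s)/5 + C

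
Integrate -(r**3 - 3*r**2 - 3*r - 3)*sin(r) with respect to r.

r**3*cos(r) - 3*r**2*sin(r) - 3*r**2*cos(r) + 6*r*sin(r) - 9*r*cos(r) + 9*sin(r) + 3*cos(r) + C

Use integration by parts with u = r**3 - 3*r**2 - 3*r - 3, dv = -sin(r) dr, so v = cos(r).
Apply parts 3 times (tabular method): alternate signs, differentiate u down to 0, integrate dv up.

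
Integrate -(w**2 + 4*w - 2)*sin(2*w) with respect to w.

w**2*cos(2*w)/2 - w*sin(2*w)/2 + 2*w*cos(2*w) - sin(2*w) - 5*cos(2*w)/4 + C

Use integration by parts with u = w**2 + 4*w - 2, dv = -sin(2*w) dw, so v = cos(2*w)/2.
Apply parts 2 times (tabular method): alternate signs, differentiate u down to 0, integrate dv up.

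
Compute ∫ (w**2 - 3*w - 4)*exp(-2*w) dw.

Use integration by parts with u = w**2 - 3*w - 4, dv = exp(-2*w) dw, so v = -exp(-2*w)/2.
Apply parts 2 times (tabular method): alternate signs, differentiate u down to 0, integrate dv up.

(-w**2 + 2*w + 5)*exp(-2*w)/2 + C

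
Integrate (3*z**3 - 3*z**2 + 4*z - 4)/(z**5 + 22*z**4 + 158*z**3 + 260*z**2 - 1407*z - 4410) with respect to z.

31*log(z - 3)/3600 + 237*log(z + 5)/16 - 784*log(z + 6)/9 + 7229*log(z + 7)/100 - 302/(5*z + 35) + C

Factor the denominator: (z - 3)*(z + 5)*(z + 6)*(z + 7)**2.
Partial-fraction decomposition: 7229/(100*(z + 7)) + 302/(5*(z + 7)**2) - 784/(9*(z + 6)) + 237/(16*(z + 5)) + 31/(3600*(z - 3)).
Integrate each term; A/(z−a) gives A·log|z−a|; A/(z−a)² gives −A/(z−a).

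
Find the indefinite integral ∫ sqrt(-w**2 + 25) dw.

w*sqrt(-w**2 + 25)/2 + 25*asin(w/5)/2 + C

Substitute w = 5·sin(θ), so dw = 5·cos(θ) dθ and the radical becomes sqrt(-w**2 + 25) = 5·cos(θ) by the Pythagorean identity.
Integrate the resulting trig expression in θ, then back-substitute θ = asin(w/5), sin(θ) = w/5, cos(θ) = sqrt(-w**2 + 25)/5 (absorbing any constant into C).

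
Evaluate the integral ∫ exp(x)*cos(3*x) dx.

Let I denote the integral. Integrate by parts with u = cos(3*x), dv = exp(x) dx, so v = exp(x): I = exp(x)*cos(3*x) + 3·∫ exp(x)*sin(3*x) dx.
Apply parts again with u = sin(3*x), dv = exp(x) dx: ∫ exp(x)*sin(3*x) dx = exp(x)*sin(3*x) − 3·I. Substituting back brings back I: I = 3*exp(x)*sin(3*x) + exp(x)*cos(3*x) − 9·I.
Solving for I: (1 + 9)·I equals the remaining terms, so I = (1/10)·(3*exp(x)*sin(3*x) + exp(x)*cos(3*x)).

3*exp(x)*sin(3*x)/10 + exp(x)*cos(3*x)/10 + C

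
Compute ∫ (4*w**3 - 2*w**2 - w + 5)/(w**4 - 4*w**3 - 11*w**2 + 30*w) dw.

log(w)/6 + 15*log(w - 5)/4 - 9*log(w - 2)/10 + 59*log(w + 3)/60 + C

Factor the denominator: w*(w - 5)*(w - 2)*(w + 3).
Partial-fraction decomposition: 59/(60*(w + 3)) - 9/(10*(w - 2)) + 15/(4*(w - 5)) + 1/(6*w).
Integrate each term: A/(w−a) contributes A·log|w−a|.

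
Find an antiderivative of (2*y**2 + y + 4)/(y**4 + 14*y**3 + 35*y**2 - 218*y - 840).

Factor the denominator: (y - 4)*(y + 5)*(y + 6)*(y + 7).
Partial-fraction decomposition: -95/(22*(y + 7)) + 7/(y + 6) - 49/(18*(y + 5)) + 4/(99*(y - 4)).
Integrate each term: A/(y−a) contributes A·log|y−a|.

4*log(y - 4)/99 - 49*log(y + 5)/18 + 7*log(y + 6) - 95*log(y + 7)/22 + C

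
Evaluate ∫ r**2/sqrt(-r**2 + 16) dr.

-r*sqrt(-r**2 + 16)/2 + 8*asin(r/4) + C

Substitute r = 4·sin(θ), so dr = 4·cos(θ) dθ and the radical becomes sqrt(-r**2 + 16) = 4·cos(θ) by the Pythagorean identity.
Integrate the resulting trig expression in θ, then back-substitute θ = asin(r/4), sin(θ) = r/4, cos(θ) = sqrt(-r**2 + 16)/4 (absorbing any constant into C).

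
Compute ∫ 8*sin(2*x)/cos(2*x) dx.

Let u = cos(2*x), so du = (-2*sin(2*x)) dx.
Rewriting, the integral becomes -4·∫ 1/u du = -4·log(u).
Substituting back, u = cos(2*x).

-4*log(cos(2*x)) + C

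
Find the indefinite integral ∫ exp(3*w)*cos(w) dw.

exp(3*w)*sin(w)/10 + 3*exp(3*w)*cos(w)/10 + C

Let I denote the integral. Integrate by parts with u = cos(w), dv = exp(3*w) dw, so v = exp(3*w)/3: I = exp(3*w)*cos(w)/3 + (1/3)·∫ exp(3*w)*sin(w) dw.
Apply parts again with u = sin(w), dv = exp(3*w) dw: ∫ exp(3*w)*sin(w) dw = exp(3*w)*sin(w)/3 − (1/3)·I. Substituting back brings back I: I = exp(3*w)*sin(w)/9 + exp(3*w)*cos(w)/3 − (1/9)·I.
Solving for I: (1 + 1/9)·I equals the remaining terms, so I = (9/10)·(exp(3*w)*sin(w)/9 + exp(3*w)*cos(w)/3).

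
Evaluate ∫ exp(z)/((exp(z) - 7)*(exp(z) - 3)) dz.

log(exp(z) - 7)/4 - log(exp(z) - 3)/4 + C

Let u = e^z, du = e^z dz.
The integral becomes ∫ du/((u-3)(u-7)); decompose into partial fractions.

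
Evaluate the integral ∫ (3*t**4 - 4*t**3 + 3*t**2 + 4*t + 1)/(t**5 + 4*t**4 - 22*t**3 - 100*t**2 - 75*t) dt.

-log(t)/75 + 1471*log(t - 5)/2400 + 7*log(t + 1)/48 - 367*log(t + 3)/96 + 2431*log(t + 5)/400 + C

Factor the denominator: t*(t - 5)*(t + 1)*(t + 3)*(t + 5).
Partial-fraction decomposition: 2431/(400*(t + 5)) - 367/(96*(t + 3)) + 7/(48*(t + 1)) + 1471/(2400*(t - 5)) - 1/(75*t).
Integrate each term: A/(t−a) contributes A·log|t−a|.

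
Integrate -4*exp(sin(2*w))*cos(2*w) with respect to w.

Let u = sin(2*w), so du = (2*cos(2*w)) dw.
Rewriting, the integral becomes -2·∫ e^u du = -2·e^u.
Substituting back, u = sin(2*w).

-2*exp(sin(2*w)) + C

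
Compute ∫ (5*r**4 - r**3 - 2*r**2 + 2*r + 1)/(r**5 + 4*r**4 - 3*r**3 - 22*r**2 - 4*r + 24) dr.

69*log(r - 2)/80 - 5*log(r - 1)/36 - 2329*log(r + 2)/144 + 409*log(r + 3)/20 - 77/(12*r + 24) + C

Factor the denominator: (r - 2)*(r - 1)*(r + 2)**2*(r + 3).
Partial-fraction decomposition: 409/(20*(r + 3)) - 2329/(144*(r + 2)) + 77/(12*(r + 2)**2) - 5/(36*(r - 1)) + 69/(80*(r - 2)).
Integrate each term; A/(r−a) gives A·log|r−a|; A/(r−a)² gives −A/(r−a).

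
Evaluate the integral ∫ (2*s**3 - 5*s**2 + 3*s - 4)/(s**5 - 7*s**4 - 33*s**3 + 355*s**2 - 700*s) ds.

log(s)/175 - 1073*log(s - 5)/900 + 14*log(s - 4)/11 - 239*log(s + 7)/2772 - 34/(15*s - 75) + C

Factor the denominator: s*(s - 5)**2*(s - 4)*(s + 7).
Partial-fraction decomposition: -239/(2772*(s + 7)) + 14/(11*(s - 4)) - 1073/(900*(s - 5)) + 34/(15*(s - 5)**2) + 1/(175*s).
Integrate each term; A/(s−a) gives A·log|s−a|; A/(s−a)² gives −A/(s−a).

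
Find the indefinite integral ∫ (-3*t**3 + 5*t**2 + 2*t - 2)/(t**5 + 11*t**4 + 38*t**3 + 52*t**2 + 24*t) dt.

Factor the denominator: t*(t + 1)*(t + 2)**2*(t + 6).
Partial-fraction decomposition: 407/(240*(t + 6)) - 13/(16*(t + 2)) + 19/(4*(t + 2)**2) - 4/(5*(t + 1)) - 1/(12*t).
Integrate each term; A/(t−a) gives A·log|t−a|; A/(t−a)² gives −A/(t−a).

-log(t)/12 - 4*log(t + 1)/5 - 13*log(t + 2)/16 + 407*log(t + 6)/240 - 19/(4*t + 8) + C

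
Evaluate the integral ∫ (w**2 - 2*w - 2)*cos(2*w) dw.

w**2*sin(2*w)/2 - w*sin(2*w) + w*cos(2*w)/2 - 5*sin(2*w)/4 - cos(2*w)/2 + C

Use integration by parts with u = w**2 - 2*w - 2, dv = cos(2*w) dw, so v = sin(2*w)/2.
Apply parts 2 times (tabular method): alternate signs, differentiate u down to 0, integrate dv up.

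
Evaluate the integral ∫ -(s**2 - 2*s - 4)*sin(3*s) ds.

Use integration by parts with u = s**2 - 2*s - 4, dv = -sin(3*s) ds, so v = cos(3*s)/3.
Apply parts 2 times (tabular method): alternate signs, differentiate u down to 0, integrate dv up.

s**2*cos(3*s)/3 - 2*s*sin(3*s)/9 - 2*s*cos(3*s)/3 + 2*sin(3*s)/9 - 38*cos(3*s)/27 + C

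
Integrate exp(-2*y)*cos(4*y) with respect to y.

exp(-2*y)*sin(4*y)/5 - exp(-2*y)*cos(4*y)/10 + C

Let I denote the integral. Integrate by parts with u = cos(4*y), dv = exp(-2*y) dy, so v = -exp(-2*y)/2: I = -exp(-2*y)*cos(4*y)/2 − 2·∫ exp(-2*y)*sin(4*y) dy.
Apply parts again with u = sin(4*y), dv = exp(-2*y) dy: ∫ exp(-2*y)*sin(4*y) dy = -exp(-2*y)*sin(4*y)/2 + 2·I. Substituting back brings back I: I = exp(-2*y)*sin(4*y) - exp(-2*y)*cos(4*y)/2 − 4·I.
Solving for I: (1 + 4)·I equals the remaining terms, so I = (1/5)·(exp(-2*y)*sin(4*y) - exp(-2*y)*cos(4*y)/2).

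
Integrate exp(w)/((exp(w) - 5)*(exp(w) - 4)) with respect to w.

Let u = e^w, du = e^w dw.
The integral becomes ∫ du/((u-4)(u-5)); decompose into partial fractions.

log(exp(w) - 5) - log(exp(w) - 4) + C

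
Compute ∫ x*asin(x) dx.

x**2*asin(x)/2 + x*sqrt(-x**2 + 1)/4 - asin(x)/4 + C

Use integration by parts with u = arcsin(x), dv = x dx.
Then du = 1/sqrt(-x**2 + 1) dx.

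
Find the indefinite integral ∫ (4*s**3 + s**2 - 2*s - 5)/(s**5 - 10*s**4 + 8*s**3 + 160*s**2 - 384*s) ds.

Factor the denominator: s*(s - 6)*(s - 4)**2*(s + 4).
Partial-fraction decomposition: -237/(2560*(s + 4)) - 1843/(512*(s - 4)) - 259/(64*(s - 4)**2) + 883/(240*(s - 6)) + 5/(384*s).
Integrate each term; A/(s−a) gives A·log|s−a|; A/(s−a)² gives −A/(s−a).

5*log(s)/384 + 883*log(s - 6)/240 - 1843*log(s - 4)/512 - 237*log(s + 4)/2560 + 259/(64*s - 256) + C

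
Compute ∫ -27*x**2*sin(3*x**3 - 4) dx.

3*cos(3*x**3 - 4) + C

Let u = 3*x**3 - 4, so du = (9*x**2) dx.
Rewriting, the integral becomes -3·∫ sin(u) du = -3·-cos(u).
Substituting back, u = 3*x**3 - 4.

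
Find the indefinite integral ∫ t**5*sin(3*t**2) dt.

Let u = t², du = 2t dt; rewrite as (1/2)∫ u^2·sin(3u) du.
Now integrate by parts 2 times.

-t**4*cos(3*t**2)/6 + t**2*sin(3*t**2)/9 + cos(3*t**2)/27 + C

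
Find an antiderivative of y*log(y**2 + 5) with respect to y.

Let u = y**2 + 5, so du = (2*y) dy.
The integral becomes (1/2)·∫ log(u) du; integrate by parts with u′=log(u), dv′=du.

y**2*log(y**2 + 5)/2 - y**2/2 + 5*log(y**2 + 5)/2 + C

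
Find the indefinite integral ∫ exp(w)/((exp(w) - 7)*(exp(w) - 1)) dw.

log(exp(w) - 7)/6 - log(exp(w) - 1)/6 + C

Let u = e^w, du = e^w dw.
The integral becomes ∫ du/((u-1)(u-7)); decompose into partial fractions.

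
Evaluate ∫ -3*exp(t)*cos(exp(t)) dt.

Let u = exp(t), so du = (exp(t)) dt.
Rewriting, the integral becomes -3·∫ cos(u) du = -3·sin(u).
Substituting back, u = exp(t).

-3*sin(exp(t)) + C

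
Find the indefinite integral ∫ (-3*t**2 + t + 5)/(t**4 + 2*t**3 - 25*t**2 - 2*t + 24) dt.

Factor the denominator: (t - 4)*(t - 1)*(t + 1)*(t + 6).
Partial-fraction decomposition: 109/(350*(t + 6)) + 1/(50*(t + 1)) - 1/(14*(t - 1)) - 13/(50*(t - 4)).
Integrate each term: A/(t−a) contributes A·log|t−a|.

-13*log(t - 4)/50 - log(t - 1)/14 + log(t + 1)/50 + 109*log(t + 6)/350 + C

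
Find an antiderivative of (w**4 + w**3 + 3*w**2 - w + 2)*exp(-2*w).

Use integration by parts with u = w**4 + w**3 + 3*w**2 - w + 2, dv = exp(-2*w) dw, so v = -exp(-2*w)/2.
Apply parts 4 times (tabular method): alternate signs, differentiate u down to 0, integrate dv up.

(-4*w**4 - 12*w**3 - 30*w**2 - 26*w - 21)*exp(-2*w)/8 + C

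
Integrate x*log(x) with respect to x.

Use integration by parts with u = log(x), dv = x dx.
Then du = 1/x dx and v = x**2/2.

x**2*log(x)/2 - x**2/4 + C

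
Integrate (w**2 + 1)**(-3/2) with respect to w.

w/sqrt(w**2 + 1) + C

Substitute w = tan(θ), so dw = sec(θ)^2 dθ and the radical becomes sqrt(w**2 + 1) = sec(θ) by the Pythagorean identity.
Integrate the resulting trig expression in θ, then back-substitute tan(θ) = w, sec(θ) = sqrt(w**2 + 1) (absorbing any constant into C).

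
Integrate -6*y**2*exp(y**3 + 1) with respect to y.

Let u = y**3 + 1, so du = (3*y**2) dy.
Rewriting, the integral becomes -2·∫ e^u du = -2·e^u.
Substituting back, u = y**3 + 1.

-2*exp(y**3 + 1) + C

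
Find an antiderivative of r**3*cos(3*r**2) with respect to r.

Let u = r², du = 2r dr; rewrite as (1/2)∫ u^1·cos(3u) du.
Now integrate by parts 1 time.

r**2*sin(3*r**2)/6 + cos(3*r**2)/18 + C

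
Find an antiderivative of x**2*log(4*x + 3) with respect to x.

x**3*log(4*x + 3)/3 - x**3/9 + x**2/8 - 3*x/16 + 9*log(4*x + 3)/64 + C

Use integration by parts with u = log(4*x + 3), dv = x**2 dx.
Then du = 4/(4*x + 3) dx and v = x**3/3.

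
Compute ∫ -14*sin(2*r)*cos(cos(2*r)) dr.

Let u = cos(2*r), so du = (-2*sin(2*r)) dr.
Rewriting, the integral becomes 7·∫ cos(u) du = 7·sin(u).
Substituting back, u = cos(2*r).

7*sin(cos(2*r)) + C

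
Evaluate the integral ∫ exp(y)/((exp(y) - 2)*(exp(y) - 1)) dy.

log(exp(y) - 2) - log(exp(y) - 1) + C

Let u = e^y, du = e^y dy.
The integral becomes ∫ du/((u-1)(u-2)); decompose into partial fractions.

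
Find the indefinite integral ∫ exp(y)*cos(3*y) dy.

Let I denote the integral. Integrate by parts with u = cos(3*y), dv = exp(y) dy, so v = exp(y): I = exp(y)*cos(3*y) + 3·∫ exp(y)*sin(3*y) dy.
Apply parts again with u = sin(3*y), dv = exp(y) dy: ∫ exp(y)*sin(3*y) dy = exp(y)*sin(3*y) − 3·I. Substituting back brings back I: I = 3*exp(y)*sin(3*y) + exp(y)*cos(3*y) − 9·I.
Solving for I: (1 + 9)·I equals the remaining terms, so I = (1/10)·(3*exp(y)*sin(3*y) + exp(y)*cos(3*y)).

3*exp(y)*sin(3*y)/10 + exp(y)*cos(3*y)/10 + C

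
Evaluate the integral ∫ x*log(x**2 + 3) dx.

x**2*log(x**2 + 3)/2 - x**2/2 + 3*log(x**2 + 3)/2 + C

Let u = x**2 + 3, so du = (2*x) dx.
The integral becomes (1/2)·∫ log(u) du; integrate by parts with u′=log(u), dv′=du.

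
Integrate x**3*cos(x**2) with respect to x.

x**2*sin(x**2)/2 + cos(x**2)/2 + C

Let u = x², du = 2x dx; rewrite as (1/2)∫ u^1·cos(1u) du.
Now integrate by parts 1 time.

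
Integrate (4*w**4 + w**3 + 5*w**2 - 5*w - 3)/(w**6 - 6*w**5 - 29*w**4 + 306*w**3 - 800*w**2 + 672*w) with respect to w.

-log(w)/224 - 44037*log(w - 4)/3872 + 63*log(w - 3)/5 - 79*log(w - 2)/72 - 4769*log(w + 7)/38115 - 1145/(88*w - 352) + C

Factor the denominator: w*(w - 4)**2*(w - 3)*(w - 2)*(w + 7).
Partial-fraction decomposition: -4769/(38115*(w + 7)) - 79/(72*(w - 2)) + 63/(5*(w - 3)) - 44037/(3872*(w - 4)) + 1145/(88*(w - 4)**2) - 1/(224*w).
Integrate each term; A/(w−a) gives A·log|w−a|; A/(w−a)² gives −A/(w−a).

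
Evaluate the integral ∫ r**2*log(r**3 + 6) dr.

Let u = r**3 + 6, so du = (3*r**2) dr.
The integral becomes (1/3)·∫ log(u) du; integrate by parts with u′=log(u), dv′=du.

r**3*log(r**3 + 6)/3 - r**3/3 + 2*log(r**3 + 6) + C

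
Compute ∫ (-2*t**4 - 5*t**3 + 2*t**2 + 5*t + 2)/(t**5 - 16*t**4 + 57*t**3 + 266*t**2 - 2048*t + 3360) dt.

Factor the denominator: (t - 7)*(t - 6)*(t - 4)**2*(t + 5).
Partial-fraction decomposition: -299/(5346*(t + 5)) - 5818/(243*(t - 4)) - 389/(27*(t - 4)**2) + 892/(11*(t - 6)) - 3191/(54*(t - 7)).
Integrate each term; A/(t−a) gives A·log|t−a|; A/(t−a)² gives −A/(t−a).

-3191*log(t - 7)/54 + 892*log(t - 6)/11 - 5818*log(t - 4)/243 - 299*log(t + 5)/5346 + 389/(27*t - 108) + C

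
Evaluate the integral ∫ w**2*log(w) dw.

w**3*log(w)/3 - w**3/9 + C

Use integration by parts with u = log(w), dv = w**2 dw.
Then du = 1/w dw and v = w**3/3.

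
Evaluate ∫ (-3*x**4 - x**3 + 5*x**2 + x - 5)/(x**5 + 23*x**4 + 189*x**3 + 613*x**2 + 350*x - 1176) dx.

-3*log(x - 1)/2240 + 211*log(x + 4)/30 - 3503*log(x + 6)/14 + 46115*log(x + 7)/192 - 2209/(8*x + 56) + C

Factor the denominator: (x - 1)*(x + 4)*(x + 6)*(x + 7)**2.
Partial-fraction decomposition: 46115/(192*(x + 7)) + 2209/(8*(x + 7)**2) - 3503/(14*(x + 6)) + 211/(30*(x + 4)) - 3/(2240*(x - 1)).
Integrate each term; A/(x−a) gives A·log|x−a|; A/(x−a)² gives −A/(x−a).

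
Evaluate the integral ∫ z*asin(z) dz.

Use integration by parts with u = arcsin(z), dv = z dz.
Then du = 1/sqrt(-z**2 + 1) dz.

z**2*asin(z)/2 + z*sqrt(-z**2 + 1)/4 - asin(z)/4 + C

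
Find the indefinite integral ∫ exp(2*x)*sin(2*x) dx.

exp(2*x)*sin(2*x)/4 - exp(2*x)*cos(2*x)/4 + C

Let I denote the integral. Integrate by parts with u = sin(2*x), dv = exp(2*x) dx, so v = exp(2*x)/2: I = exp(2*x)*sin(2*x)/2 − ∫ exp(2*x)*cos(2*x) dx.
Apply parts again with u = cos(2*x), dv = exp(2*x) dx: ∫ exp(2*x)*cos(2*x) dx = exp(2*x)*cos(2*x)/2 + I. Substituting back brings back I: I = exp(2*x)*sin(2*x)/2 - exp(2*x)*cos(2*x)/2 − I.
Solving for I: (1 + 1)·I equals the remaining terms, so I = (1/2)·(exp(2*x)*sin(2*x)/2 - exp(2*x)*cos(2*x)/2).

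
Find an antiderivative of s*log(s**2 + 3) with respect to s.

s**2*log(s**2 + 3)/2 - s**2/2 + 3*log(s**2 + 3)/2 + C

Let u = s**2 + 3, so du = (2*s) ds.
The integral becomes (1/2)·∫ log(u) du; integrate by parts with u′=log(u), dv′=du.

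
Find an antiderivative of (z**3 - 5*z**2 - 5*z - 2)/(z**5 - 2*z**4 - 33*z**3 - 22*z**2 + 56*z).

Factor the denominator: z*(z - 7)*(z - 1)*(z + 2)*(z + 4).
Partial-fraction decomposition: -63/(220*(z + 4)) + 5/(27*(z + 2)) + 11/(90*(z - 1)) + 61/(4158*(z - 7)) - 1/(28*z).
Integrate each term: A/(z−a) contributes A·log|z−a|.

-log(z)/28 + 61*log(z - 7)/4158 + 11*log(z - 1)/90 + 5*log(z + 2)/27 - 63*log(z + 4)/220 + C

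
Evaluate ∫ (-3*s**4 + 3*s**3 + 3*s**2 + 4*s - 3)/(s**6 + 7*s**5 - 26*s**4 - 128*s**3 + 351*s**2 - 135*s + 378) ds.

-33*log(s - 3)/250 - 55*log(s + 6)/37 + 2029*log(s + 7)/1250 - 109*log(s**2 + 1)/46250 - 949*atan(s)/46250 + 7/(50*s - 150) + C

Factor the denominator: (s - 3)**2*(s + 6)*(s + 7)*(s**2 + 1).
Partial-fraction decomposition: -(218*s + 949)/(46250*(s**2 + 1)) + 2029/(1250*(s + 7)) - 55/(37*(s + 6)) - 33/(250*(s - 3)) - 7/(50*(s - 3)**2).
Integrate each term; A/(s−a) gives A·log|s−a|; the (Bs+D)/(s²+p²) term gives a log and an atan.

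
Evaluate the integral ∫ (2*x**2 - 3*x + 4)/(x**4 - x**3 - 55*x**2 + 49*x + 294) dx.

9*log(x - 7)/56 - 13*log(x - 3)/200 + 2*log(x + 2)/25 - 123*log(x + 7)/700 + C

Factor the denominator: (x - 7)*(x - 3)*(x + 2)*(x + 7).
Partial-fraction decomposition: -123/(700*(x + 7)) + 2/(25*(x + 2)) - 13/(200*(x - 3)) + 9/(56*(x - 7)).
Integrate each term: A/(x−a) contributes A·log|x−a|.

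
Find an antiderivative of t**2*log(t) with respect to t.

Use integration by parts with u = log(t), dv = t**2 dt.
Then du = 1/t dt and v = t**3/3.

t**3*log(t)/3 - t**3/9 + C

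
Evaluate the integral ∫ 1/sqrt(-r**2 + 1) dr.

asin(r) + C

Substitute r = sin(θ), so dr = cos(θ) dθ and the radical becomes sqrt(-r**2 + 1) = cos(θ) by the Pythagorean identity.
Integrate the resulting trig expression in θ, then back-substitute θ = asin(r), sin(θ) = r, cos(θ) = sqrt(-r**2 + 1) (absorbing any constant into C).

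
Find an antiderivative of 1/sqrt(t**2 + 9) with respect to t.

Substitute t = 3·tan(θ), so dt = 3·sec(θ)^2 dθ and the radical becomes sqrt(t**2 + 9) = 3·sec(θ) by the Pythagorean identity.
Integrate the resulting trig expression in θ, then back-substitute tan(θ) = t/3, sec(θ) = sqrt(t**2 + 9)/3 (absorbing any constant into C).

log(t + sqrt(t**2 + 9)) + C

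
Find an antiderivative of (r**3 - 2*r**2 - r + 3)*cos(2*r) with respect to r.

r**3*sin(2*r)/2 - r**2*sin(2*r) + 3*r**2*cos(2*r)/4 - 5*r*sin(2*r)/4 - r*cos(2*r) + 2*sin(2*r) - 5*cos(2*r)/8 + C

Use integration by parts with u = r**3 - 2*r**2 - r + 3, dv = cos(2*r) dr, so v = sin(2*r)/2.
Apply parts 3 times (tabular method): alternate signs, differentiate u down to 0, integrate dv up.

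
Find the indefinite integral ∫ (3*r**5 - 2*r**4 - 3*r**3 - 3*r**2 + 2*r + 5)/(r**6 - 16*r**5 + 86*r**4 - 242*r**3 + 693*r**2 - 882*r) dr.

-5*log(r)/882 + 3457942*log(r - 7)/1030225 + 37*log(r - 2)/650 - 40121*log(r**2 + 9)/196794 + 5338*atan(r/3)/32799 - 22231/(1015*r - 7105) + C

Factor the denominator: r*(r - 7)**2*(r - 2)*(r**2 + 9).
Partial-fraction decomposition: -(40121*r - 48042)/(98397*(r**2 + 9)) + 37/(650*(r - 2)) + 3457942/(1030225*(r - 7)) + 22231/(1015*(r - 7)**2) - 5/(882*r).
Integrate each term; A/(r−a) gives A·log|r−a|; the (Br+D)/(r²+p²) term gives a log and an atan.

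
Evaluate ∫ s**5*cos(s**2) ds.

Let u = s², du = 2s ds; rewrite as (1/2)∫ u^2·cos(1u) du.
Now integrate by parts 2 times.

s**4*sin(s**2)/2 + s**2*cos(s**2) - sin(s**2) + C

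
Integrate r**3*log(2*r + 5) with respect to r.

r**4*log(2*r + 5)/4 - r**4/16 + 5*r**3/24 - 25*r**2/32 + 125*r/32 - 625*log(2*r + 5)/64 + C

Use integration by parts with u = log(2*r + 5), dv = r**3 dr.
Then du = 2/(2*r + 5) dr and v = r**4/4.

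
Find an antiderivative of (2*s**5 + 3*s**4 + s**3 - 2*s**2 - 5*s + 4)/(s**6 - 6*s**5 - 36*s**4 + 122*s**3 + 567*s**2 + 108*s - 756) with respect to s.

4559*log(s - 7)/600 - 9779*log(s - 6)/1620 + log(s - 1)/480 + log(s + 2)/12 + 22853*log(s + 3)/64800 + 269/(360*s + 1080) + C

Factor the denominator: (s - 7)*(s - 6)*(s - 1)*(s + 2)*(s + 3)**2.
Partial-fraction decomposition: 22853/(64800*(s + 3)) - 269/(360*(s + 3)**2) + 1/(12*(s + 2)) + 1/(480*(s - 1)) - 9779/(1620*(s - 6)) + 4559/(600*(s - 7)).
Integrate each term; A/(s−a) gives A·log|s−a|; A/(s−a)² gives −A/(s−a).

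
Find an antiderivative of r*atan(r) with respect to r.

Use integration by parts with u = arctan(r), dv = r dr.
Then du = 1/(r**2 + 1) dr.

r**2*atan(r)/2 - r/2 + atan(r)/2 + C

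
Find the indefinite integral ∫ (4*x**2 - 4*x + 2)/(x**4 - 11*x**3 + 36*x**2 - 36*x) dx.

-log(x)/18 + 61*log(x - 6)/36 - 26*log(x - 3)/9 + 5*log(x - 2)/4 + C

Factor the denominator: x*(x - 6)*(x - 3)*(x - 2).
Partial-fraction decomposition: 5/(4*(x - 2)) - 26/(9*(x - 3)) + 61/(36*(x - 6)) - 1/(18*x).
Integrate each term: A/(x−a) contributes A·log|x−a|.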